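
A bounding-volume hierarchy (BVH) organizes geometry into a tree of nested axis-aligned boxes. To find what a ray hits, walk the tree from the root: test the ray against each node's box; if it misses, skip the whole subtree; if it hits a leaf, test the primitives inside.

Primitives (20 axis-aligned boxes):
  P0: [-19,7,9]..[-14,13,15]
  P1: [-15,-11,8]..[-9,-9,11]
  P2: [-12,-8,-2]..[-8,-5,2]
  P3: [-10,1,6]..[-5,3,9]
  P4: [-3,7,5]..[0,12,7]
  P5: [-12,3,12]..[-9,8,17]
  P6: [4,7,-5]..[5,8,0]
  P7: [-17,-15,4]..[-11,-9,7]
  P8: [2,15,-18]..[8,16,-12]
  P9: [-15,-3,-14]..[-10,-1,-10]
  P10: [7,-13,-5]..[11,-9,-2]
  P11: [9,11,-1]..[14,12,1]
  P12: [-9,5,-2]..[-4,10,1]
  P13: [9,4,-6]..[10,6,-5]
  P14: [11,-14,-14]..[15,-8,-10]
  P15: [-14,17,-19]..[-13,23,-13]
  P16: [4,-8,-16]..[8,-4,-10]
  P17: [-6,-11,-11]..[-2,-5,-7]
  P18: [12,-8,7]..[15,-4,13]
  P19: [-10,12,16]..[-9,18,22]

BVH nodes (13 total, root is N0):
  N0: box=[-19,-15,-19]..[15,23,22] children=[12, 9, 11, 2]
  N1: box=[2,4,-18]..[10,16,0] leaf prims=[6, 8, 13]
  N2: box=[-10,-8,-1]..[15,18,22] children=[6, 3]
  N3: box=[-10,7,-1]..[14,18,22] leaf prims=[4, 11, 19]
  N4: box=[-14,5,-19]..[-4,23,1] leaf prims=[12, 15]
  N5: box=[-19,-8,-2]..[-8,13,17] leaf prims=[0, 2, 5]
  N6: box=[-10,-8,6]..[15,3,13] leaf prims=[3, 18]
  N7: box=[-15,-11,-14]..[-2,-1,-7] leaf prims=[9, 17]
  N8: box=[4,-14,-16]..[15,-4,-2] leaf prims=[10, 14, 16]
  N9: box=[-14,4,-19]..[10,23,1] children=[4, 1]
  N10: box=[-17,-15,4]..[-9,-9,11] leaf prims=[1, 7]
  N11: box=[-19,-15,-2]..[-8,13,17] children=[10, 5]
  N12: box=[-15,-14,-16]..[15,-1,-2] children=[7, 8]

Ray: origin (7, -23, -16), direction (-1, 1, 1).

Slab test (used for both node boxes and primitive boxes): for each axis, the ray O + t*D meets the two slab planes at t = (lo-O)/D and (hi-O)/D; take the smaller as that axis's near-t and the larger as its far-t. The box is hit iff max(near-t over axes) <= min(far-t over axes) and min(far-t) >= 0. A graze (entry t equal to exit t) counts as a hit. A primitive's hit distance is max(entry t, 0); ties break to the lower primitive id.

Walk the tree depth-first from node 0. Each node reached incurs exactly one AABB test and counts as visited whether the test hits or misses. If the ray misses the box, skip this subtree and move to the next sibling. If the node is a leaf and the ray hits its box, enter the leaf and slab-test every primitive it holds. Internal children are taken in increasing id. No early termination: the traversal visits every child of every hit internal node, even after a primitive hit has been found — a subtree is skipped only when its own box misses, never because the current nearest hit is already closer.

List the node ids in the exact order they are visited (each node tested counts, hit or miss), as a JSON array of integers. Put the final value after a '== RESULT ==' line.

Walk:
N0 x:[-8,26] y:[8,46] z:[-3,38] -> hit [8,26], descend [2, 9, 11, 12]
  N2 x:[-8,17] y:[15,41] z:[15,38] -> hit [15,17], descend [3, 6]
    N3 x:[-7,17] y:[30,41] z:[15,38] -> miss, prune
    N6 x:[-8,17] y:[15,26] z:[22,29] -> miss, prune
  N9 x:[-3,21] y:[27,46] z:[-3,17] -> miss, prune
  N11 x:[15,26] y:[8,36] z:[14,33] -> hit [15,26], descend [5, 10]
    N5 x:[15,26] y:[15,36] z:[14,33] -> hit [15,26] leaf, test {P0(miss), P2@t=15, P5(miss)}
    N10 x:[16,24] y:[8,14] z:[20,27] -> miss, prune
  N12 x:[-8,22] y:[9,22] z:[0,14] -> hit [9,14], descend [7, 8]
    N7 x:[9,22] y:[12,22] z:[2,9] -> miss, prune
    N8 x:[-8,3] y:[9,19] z:[0,14] -> miss, prune

11 AABB tests over nodes [0, 2, 3, 6, 9, 11, 5, 10, 12, 7, 8]; 1 leaf entered; closest P2.

== RESULT ==
[0, 2, 3, 6, 9, 11, 5, 10, 12, 7, 8]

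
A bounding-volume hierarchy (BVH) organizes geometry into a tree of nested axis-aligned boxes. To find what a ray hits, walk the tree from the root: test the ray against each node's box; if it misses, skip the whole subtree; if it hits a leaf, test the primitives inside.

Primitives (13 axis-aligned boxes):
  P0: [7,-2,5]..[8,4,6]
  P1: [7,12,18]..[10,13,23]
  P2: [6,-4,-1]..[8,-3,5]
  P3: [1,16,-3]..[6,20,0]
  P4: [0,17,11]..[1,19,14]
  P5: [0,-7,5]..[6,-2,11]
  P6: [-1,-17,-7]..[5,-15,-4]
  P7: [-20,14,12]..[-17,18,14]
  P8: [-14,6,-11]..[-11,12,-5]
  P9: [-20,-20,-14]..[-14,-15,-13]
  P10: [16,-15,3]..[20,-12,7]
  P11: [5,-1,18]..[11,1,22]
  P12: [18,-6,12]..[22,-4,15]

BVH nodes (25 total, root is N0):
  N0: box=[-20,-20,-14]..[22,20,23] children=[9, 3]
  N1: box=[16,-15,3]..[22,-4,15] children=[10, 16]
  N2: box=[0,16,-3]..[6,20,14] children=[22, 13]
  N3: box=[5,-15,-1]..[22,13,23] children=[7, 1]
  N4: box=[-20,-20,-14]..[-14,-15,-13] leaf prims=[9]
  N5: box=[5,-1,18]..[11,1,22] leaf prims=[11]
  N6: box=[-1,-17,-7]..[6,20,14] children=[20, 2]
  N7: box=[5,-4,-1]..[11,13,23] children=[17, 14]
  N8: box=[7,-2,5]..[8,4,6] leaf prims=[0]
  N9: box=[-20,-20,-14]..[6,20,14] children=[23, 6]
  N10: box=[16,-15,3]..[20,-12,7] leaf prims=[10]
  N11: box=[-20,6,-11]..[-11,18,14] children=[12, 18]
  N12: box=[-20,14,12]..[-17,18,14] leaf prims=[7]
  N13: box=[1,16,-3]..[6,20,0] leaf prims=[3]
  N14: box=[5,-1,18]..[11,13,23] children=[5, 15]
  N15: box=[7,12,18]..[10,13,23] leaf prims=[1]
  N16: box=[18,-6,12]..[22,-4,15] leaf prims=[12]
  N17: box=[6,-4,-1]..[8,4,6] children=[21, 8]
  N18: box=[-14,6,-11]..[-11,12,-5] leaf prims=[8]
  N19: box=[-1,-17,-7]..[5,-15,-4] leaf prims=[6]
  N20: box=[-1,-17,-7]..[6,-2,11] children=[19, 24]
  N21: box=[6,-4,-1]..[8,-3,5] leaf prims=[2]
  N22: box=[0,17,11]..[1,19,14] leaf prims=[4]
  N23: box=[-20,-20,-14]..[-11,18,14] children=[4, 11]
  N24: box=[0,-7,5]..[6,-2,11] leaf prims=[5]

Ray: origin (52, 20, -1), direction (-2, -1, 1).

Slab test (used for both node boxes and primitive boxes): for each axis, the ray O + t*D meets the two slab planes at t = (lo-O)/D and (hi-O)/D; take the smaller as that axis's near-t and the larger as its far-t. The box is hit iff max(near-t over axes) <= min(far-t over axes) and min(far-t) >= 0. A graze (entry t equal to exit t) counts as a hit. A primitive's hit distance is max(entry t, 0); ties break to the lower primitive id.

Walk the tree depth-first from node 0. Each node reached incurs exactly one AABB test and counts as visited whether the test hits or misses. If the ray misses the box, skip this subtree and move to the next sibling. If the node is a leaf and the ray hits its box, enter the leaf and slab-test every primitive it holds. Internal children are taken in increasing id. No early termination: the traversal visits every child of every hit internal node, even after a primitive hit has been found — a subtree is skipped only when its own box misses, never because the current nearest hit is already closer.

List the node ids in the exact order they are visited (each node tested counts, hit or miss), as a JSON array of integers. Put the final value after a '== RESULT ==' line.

Walk:
N0 x:[15,36] y:[0,40] z:[-13,24] -> hit [15,24], descend [3, 9]
  N3 x:[15,47/2] y:[7,35] z:[0,24] -> hit [15,47/2], descend [1, 7]
    N1 x:[15,18] y:[24,35] z:[4,16] -> miss, prune
    N7 x:[41/2,47/2] y:[7,24] z:[0,24] -> hit [41/2,47/2], descend [14, 17]
      N14 x:[41/2,47/2] y:[7,21] z:[19,24] -> hit [41/2,21], descend [5, 15]
        N5 x:[41/2,47/2] y:[19,21] z:[19,23] -> hit [41/2,21] leaf, test {P11@t=41/2}
        N15 x:[21,45/2] y:[7,8] z:[19,24] -> miss, prune
      N17 x:[22,23] y:[16,24] z:[0,7] -> miss, prune
  N9 x:[23,36] y:[0,40] z:[-13,15] -> miss, prune

order=[0, 3, 1, 7, 14, 5, 15, 17, 9]  |boxes|=9  |leaves|=1  hit=P11

== RESULT ==
[0, 3, 1, 7, 14, 5, 15, 17, 9]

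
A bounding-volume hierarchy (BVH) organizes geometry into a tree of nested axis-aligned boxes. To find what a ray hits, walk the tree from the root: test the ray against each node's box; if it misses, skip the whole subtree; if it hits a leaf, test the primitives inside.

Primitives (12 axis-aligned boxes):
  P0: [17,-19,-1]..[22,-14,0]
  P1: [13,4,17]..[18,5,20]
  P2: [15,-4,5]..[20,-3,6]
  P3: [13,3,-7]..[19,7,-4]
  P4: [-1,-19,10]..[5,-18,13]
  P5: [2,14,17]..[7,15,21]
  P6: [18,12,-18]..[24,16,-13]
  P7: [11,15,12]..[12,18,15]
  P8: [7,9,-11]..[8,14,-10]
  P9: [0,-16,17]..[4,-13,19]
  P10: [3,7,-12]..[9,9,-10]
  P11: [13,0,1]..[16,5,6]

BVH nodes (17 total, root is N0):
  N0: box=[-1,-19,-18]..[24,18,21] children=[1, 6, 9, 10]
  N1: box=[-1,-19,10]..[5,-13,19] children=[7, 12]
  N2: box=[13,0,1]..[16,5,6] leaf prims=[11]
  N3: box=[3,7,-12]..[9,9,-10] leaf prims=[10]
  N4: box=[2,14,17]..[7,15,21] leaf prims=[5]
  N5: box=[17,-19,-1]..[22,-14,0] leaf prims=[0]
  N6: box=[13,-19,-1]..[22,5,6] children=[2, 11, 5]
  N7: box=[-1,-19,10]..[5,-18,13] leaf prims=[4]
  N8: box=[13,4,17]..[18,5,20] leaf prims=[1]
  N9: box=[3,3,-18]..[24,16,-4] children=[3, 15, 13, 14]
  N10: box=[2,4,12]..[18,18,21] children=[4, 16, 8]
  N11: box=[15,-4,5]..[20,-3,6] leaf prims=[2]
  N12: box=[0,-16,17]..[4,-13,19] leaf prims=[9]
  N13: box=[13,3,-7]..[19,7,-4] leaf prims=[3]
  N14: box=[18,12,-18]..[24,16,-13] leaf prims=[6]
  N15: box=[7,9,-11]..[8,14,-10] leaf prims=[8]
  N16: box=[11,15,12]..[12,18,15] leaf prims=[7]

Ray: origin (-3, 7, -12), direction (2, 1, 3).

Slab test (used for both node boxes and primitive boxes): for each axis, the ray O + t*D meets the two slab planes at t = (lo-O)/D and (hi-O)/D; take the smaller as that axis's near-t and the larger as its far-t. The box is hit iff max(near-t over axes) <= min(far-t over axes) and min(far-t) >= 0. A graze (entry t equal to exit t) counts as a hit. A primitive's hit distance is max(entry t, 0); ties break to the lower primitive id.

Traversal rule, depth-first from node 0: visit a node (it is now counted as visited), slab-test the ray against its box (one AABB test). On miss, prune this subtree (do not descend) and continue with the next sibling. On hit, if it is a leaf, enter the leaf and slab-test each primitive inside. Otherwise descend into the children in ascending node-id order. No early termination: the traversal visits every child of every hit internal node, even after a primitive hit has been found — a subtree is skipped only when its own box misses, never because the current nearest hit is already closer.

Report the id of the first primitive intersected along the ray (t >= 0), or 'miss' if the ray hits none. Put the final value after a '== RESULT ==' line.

Walk:
N0 x:[1,27/2] y:[-26,11] z:[-2,11] -> hit [1,11], descend [1, 6, 9, 10]
  N1 x:[1,4] y:[-26,-20] z:[22/3,31/3] -> miss, prune
  N6 x:[8,25/2] y:[-26,-2] z:[11/3,6] -> miss, prune
  N9 x:[3,27/2] y:[-4,9] z:[-2,8/3] -> miss, prune
  N10 x:[5/2,21/2] y:[-3,11] z:[8,11] -> hit [8,21/2], descend [4, 8, 16]
    N4 x:[5/2,5] y:[7,8] z:[29/3,11] -> miss, prune
    N8 x:[8,21/2] y:[-3,-2] z:[29/3,32/3] -> miss, prune
    N16 x:[7,15/2] y:[8,11] z:[8,9] -> miss, prune

order=[0, 1, 6, 9, 10, 4, 8, 16]  |boxes|=8  |leaves|=0  hit=miss

== RESULT ==
miss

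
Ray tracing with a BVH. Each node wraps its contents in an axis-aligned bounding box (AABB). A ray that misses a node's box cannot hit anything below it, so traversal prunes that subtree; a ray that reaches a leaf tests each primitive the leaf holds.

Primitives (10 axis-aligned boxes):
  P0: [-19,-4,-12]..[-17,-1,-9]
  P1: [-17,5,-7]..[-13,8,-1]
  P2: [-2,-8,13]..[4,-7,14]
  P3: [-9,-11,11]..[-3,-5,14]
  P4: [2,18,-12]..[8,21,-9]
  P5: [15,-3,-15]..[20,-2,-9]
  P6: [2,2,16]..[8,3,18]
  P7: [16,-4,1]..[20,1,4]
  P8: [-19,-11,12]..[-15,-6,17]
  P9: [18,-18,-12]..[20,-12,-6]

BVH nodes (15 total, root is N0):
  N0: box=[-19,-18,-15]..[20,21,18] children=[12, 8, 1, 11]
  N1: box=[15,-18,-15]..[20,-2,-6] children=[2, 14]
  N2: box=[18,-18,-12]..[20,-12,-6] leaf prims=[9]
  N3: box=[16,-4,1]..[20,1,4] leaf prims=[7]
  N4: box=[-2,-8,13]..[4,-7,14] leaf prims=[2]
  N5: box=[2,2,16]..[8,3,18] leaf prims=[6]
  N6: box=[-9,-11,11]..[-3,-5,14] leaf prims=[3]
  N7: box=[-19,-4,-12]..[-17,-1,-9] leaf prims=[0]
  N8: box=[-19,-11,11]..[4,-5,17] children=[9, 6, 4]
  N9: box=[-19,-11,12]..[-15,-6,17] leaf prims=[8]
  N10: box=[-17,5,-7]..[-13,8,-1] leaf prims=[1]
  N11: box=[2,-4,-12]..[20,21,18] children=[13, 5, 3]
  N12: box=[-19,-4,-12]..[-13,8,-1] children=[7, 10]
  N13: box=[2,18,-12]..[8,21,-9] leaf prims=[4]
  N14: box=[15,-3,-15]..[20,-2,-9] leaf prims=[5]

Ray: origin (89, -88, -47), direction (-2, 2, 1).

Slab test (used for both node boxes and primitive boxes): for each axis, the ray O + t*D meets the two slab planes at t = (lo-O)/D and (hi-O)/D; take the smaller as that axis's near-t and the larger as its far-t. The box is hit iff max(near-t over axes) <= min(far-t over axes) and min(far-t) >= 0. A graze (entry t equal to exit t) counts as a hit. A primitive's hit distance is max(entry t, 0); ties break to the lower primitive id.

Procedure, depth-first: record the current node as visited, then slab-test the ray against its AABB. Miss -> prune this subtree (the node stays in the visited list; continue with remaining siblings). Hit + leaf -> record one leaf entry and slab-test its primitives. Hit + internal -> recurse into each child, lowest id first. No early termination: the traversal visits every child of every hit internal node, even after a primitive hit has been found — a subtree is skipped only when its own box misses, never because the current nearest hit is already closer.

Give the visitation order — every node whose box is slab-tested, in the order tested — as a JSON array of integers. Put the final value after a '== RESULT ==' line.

Walk:
N0 x:[69/2,54] y:[35,109/2] z:[32,65] -> hit [35,54], descend [1, 8, 11, 12]
  N1 x:[69/2,37] y:[35,43] z:[32,41] -> hit [35,37], descend [2, 14]
    N2 x:[69/2,71/2] y:[35,38] z:[35,41] -> hit [35,71/2] leaf, test {P9@t=35}
    N14 x:[69/2,37] y:[85/2,43] z:[32,38] -> miss, prune
  N8 x:[85/2,54] y:[77/2,83/2] z:[58,64] -> miss, prune
  N11 x:[69/2,87/2] y:[42,109/2] z:[35,65] -> hit [42,87/2], descend [3, 5, 13]
    N3 x:[69/2,73/2] y:[42,89/2] z:[48,51] -> miss, prune
    N5 x:[81/2,87/2] y:[45,91/2] z:[63,65] -> miss, prune
    N13 x:[81/2,87/2] y:[53,109/2] z:[35,38] -> miss, prune
  N12 x:[51,54] y:[42,48] z:[35,46] -> miss, prune

order=[0, 1, 2, 14, 8, 11, 3, 5, 13, 12]  |boxes|=10  |leaves|=1  hit=P9

== RESULT ==
[0, 1, 2, 14, 8, 11, 3, 5, 13, 12]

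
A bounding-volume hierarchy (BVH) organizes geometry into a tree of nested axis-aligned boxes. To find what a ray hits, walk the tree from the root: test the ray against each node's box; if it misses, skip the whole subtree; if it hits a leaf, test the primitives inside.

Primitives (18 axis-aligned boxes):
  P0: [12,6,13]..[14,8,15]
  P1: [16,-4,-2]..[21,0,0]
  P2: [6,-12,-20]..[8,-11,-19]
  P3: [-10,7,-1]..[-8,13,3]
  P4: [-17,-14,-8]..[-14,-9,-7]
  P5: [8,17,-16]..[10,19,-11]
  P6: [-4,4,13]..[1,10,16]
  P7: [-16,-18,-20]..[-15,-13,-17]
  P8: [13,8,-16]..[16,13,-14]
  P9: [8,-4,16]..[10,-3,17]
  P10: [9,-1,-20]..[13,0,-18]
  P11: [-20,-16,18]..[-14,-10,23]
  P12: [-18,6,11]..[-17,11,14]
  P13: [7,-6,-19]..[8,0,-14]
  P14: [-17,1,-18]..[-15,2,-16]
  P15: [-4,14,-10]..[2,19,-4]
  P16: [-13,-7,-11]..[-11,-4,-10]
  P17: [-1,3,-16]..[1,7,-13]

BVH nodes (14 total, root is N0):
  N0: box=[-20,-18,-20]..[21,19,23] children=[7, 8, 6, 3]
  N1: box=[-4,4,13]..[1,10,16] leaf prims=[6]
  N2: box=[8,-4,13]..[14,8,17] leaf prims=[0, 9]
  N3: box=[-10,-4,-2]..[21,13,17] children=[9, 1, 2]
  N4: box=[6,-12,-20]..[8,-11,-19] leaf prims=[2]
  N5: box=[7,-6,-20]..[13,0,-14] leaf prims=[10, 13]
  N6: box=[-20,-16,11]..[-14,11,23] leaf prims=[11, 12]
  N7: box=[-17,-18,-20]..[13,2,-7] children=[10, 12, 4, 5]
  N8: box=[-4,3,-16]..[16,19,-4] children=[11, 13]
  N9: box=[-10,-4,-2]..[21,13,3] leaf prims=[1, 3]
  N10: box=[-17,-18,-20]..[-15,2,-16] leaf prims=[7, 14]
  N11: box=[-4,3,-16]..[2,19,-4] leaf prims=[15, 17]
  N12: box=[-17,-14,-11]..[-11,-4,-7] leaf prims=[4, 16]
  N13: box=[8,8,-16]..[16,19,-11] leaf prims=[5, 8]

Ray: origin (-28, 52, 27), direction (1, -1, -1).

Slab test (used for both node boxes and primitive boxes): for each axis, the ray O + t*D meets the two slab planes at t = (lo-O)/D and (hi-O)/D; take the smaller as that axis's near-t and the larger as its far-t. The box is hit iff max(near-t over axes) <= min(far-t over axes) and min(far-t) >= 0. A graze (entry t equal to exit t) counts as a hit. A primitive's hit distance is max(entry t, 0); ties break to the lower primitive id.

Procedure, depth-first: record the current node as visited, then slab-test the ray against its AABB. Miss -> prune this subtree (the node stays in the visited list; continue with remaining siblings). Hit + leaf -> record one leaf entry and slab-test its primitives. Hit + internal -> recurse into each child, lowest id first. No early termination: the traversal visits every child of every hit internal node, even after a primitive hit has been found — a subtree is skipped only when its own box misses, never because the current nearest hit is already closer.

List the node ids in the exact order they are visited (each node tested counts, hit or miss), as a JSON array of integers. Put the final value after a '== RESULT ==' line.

Traverse from the root:
N0 x:[8,49] y:[33,70] z:[4,47] -> hit [33,47], descend [3, 6, 7, 8]
  N3 x:[18,49] y:[39,56] z:[10,29] -> miss, prune
  N6 x:[8,14] y:[41,68] z:[4,16] -> miss, prune
  N7 x:[11,41] y:[50,70] z:[34,47] -> miss, prune
  N8 x:[24,44] y:[33,49] z:[31,43] -> hit [33,43], descend [11, 13]
    N11 x:[24,30] y:[33,49] z:[31,43] -> miss, prune
    N13 x:[36,44] y:[33,44] z:[38,43] -> hit [38,43] leaf, test {P5(miss), P8@t=41}

order=[0, 3, 6, 7, 8, 11, 13]  |boxes|=7  |leaves|=1  hit=P8

== RESULT ==
[0, 3, 6, 7, 8, 11, 13]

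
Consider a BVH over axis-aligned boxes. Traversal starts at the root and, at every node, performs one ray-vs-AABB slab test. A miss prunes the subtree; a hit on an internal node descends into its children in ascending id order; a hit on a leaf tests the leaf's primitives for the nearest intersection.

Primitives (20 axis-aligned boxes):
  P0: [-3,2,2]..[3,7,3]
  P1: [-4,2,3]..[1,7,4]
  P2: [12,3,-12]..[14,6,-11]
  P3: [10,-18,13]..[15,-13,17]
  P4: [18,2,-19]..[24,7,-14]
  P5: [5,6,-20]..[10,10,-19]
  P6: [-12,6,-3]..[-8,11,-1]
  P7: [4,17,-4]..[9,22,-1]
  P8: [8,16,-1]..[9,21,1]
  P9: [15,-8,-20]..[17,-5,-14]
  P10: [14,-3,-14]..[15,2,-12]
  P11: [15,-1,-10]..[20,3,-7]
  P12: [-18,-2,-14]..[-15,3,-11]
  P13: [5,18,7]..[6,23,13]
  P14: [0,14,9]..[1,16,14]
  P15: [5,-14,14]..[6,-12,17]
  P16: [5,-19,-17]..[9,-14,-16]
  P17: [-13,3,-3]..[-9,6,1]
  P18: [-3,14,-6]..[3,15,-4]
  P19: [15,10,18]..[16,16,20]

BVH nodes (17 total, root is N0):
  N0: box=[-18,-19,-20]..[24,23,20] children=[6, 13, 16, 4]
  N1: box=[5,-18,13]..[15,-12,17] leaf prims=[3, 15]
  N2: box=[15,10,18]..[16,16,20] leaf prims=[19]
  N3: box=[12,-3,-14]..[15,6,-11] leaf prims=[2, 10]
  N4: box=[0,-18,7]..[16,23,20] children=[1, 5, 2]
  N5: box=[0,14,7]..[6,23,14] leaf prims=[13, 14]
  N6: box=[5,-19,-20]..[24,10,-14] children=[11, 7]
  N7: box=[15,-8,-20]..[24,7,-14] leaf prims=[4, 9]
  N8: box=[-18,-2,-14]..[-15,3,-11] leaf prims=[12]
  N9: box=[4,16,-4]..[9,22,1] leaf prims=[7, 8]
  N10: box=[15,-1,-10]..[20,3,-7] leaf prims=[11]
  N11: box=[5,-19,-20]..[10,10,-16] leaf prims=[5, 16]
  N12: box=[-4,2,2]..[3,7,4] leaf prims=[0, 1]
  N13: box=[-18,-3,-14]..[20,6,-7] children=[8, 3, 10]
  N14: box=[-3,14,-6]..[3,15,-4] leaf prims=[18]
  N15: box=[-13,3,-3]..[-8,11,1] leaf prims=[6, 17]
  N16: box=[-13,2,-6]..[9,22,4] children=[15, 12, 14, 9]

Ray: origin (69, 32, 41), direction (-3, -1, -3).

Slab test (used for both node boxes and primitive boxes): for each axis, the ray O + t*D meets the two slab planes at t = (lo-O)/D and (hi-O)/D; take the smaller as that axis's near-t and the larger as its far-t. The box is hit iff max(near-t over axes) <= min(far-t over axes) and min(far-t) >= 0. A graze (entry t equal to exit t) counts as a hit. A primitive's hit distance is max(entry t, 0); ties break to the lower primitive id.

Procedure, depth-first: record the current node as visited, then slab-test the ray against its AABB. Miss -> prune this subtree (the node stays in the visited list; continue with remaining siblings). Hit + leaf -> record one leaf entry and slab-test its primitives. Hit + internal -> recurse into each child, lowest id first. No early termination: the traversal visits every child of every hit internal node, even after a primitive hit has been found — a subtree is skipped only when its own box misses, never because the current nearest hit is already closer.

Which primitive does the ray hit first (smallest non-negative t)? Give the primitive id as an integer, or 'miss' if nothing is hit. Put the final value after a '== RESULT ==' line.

Traverse from the root:
N0 x:[15,29] y:[9,51] z:[7,61/3] -> hit [15,61/3], descend [4, 6, 13, 16]
  N4 x:[53/3,23] y:[9,50] z:[7,34/3] -> miss, prune
  N6 x:[15,64/3] y:[22,51] z:[55/3,61/3] -> miss, prune
  N13 x:[49/3,29] y:[26,35] z:[16,55/3] -> miss, prune
  N16 x:[20,82/3] y:[10,30] z:[37/3,47/3] -> miss, prune

Visited [0, 4, 6, 13, 16]. Tests: 5 box, 0 leaf. Nearest: miss.

== RESULT ==
miss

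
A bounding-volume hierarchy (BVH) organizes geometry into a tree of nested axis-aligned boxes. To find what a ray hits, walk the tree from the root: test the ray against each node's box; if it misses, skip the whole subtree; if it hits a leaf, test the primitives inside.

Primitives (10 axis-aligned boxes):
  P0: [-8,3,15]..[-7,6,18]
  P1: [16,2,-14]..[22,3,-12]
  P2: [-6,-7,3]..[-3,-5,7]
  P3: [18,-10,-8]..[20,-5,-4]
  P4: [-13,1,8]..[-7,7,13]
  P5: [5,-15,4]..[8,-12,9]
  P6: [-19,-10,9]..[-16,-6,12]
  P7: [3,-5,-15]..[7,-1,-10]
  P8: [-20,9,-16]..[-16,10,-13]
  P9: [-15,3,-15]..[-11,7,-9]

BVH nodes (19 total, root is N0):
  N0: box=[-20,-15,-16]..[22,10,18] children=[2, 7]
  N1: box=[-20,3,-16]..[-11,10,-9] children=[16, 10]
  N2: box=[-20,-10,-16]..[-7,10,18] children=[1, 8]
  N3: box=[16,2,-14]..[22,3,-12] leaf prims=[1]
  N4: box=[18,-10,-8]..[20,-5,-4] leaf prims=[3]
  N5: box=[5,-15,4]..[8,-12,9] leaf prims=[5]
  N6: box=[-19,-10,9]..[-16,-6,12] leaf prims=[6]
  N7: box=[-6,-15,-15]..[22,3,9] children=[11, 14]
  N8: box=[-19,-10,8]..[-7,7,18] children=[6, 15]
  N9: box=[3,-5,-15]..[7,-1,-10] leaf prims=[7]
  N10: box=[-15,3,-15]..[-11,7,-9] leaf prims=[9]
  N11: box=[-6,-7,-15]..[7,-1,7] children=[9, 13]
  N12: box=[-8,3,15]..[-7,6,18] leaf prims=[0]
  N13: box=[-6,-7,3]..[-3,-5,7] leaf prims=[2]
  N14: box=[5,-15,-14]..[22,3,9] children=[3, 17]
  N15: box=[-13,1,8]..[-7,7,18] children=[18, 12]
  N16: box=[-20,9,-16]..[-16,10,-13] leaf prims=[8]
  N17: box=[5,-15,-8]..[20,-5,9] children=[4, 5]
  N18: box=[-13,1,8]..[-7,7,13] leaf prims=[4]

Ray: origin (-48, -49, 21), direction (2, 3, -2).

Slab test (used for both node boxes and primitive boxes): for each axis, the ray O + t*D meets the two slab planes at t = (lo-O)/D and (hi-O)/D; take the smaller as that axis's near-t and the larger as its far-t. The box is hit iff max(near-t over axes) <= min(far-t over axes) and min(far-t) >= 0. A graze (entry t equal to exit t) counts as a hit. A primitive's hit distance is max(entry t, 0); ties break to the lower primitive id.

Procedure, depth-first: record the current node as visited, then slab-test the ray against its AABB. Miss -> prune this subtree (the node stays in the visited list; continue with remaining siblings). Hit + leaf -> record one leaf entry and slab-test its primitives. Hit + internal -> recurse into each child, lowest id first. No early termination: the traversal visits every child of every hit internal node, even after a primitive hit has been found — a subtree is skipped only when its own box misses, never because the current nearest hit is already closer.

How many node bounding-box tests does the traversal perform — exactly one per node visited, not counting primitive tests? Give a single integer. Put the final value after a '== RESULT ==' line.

Walk:
N0 x:[14,35] y:[34/3,59/3] z:[3/2,37/2] -> hit [14,37/2], descend [2, 7]
  N2 x:[14,41/2] y:[13,59/3] z:[3/2,37/2] -> hit [14,37/2], descend [1, 8]
    N1 x:[14,37/2] y:[52/3,59/3] z:[15,37/2] -> hit [52/3,37/2], descend [10, 16]
      N10 x:[33/2,37/2] y:[52/3,56/3] z:[15,18] -> hit [52/3,18] leaf, test {P9@t=52/3}
      N16 x:[14,16] y:[58/3,59/3] z:[17,37/2] -> miss, prune
    N8 x:[29/2,41/2] y:[13,56/3] z:[3/2,13/2] -> miss, prune
  N7 x:[21,35] y:[34/3,52/3] z:[6,18] -> miss, prune

order=[0, 2, 1, 10, 16, 8, 7]  |boxes|=7  |leaves|=1  hit=P9

== RESULT ==
7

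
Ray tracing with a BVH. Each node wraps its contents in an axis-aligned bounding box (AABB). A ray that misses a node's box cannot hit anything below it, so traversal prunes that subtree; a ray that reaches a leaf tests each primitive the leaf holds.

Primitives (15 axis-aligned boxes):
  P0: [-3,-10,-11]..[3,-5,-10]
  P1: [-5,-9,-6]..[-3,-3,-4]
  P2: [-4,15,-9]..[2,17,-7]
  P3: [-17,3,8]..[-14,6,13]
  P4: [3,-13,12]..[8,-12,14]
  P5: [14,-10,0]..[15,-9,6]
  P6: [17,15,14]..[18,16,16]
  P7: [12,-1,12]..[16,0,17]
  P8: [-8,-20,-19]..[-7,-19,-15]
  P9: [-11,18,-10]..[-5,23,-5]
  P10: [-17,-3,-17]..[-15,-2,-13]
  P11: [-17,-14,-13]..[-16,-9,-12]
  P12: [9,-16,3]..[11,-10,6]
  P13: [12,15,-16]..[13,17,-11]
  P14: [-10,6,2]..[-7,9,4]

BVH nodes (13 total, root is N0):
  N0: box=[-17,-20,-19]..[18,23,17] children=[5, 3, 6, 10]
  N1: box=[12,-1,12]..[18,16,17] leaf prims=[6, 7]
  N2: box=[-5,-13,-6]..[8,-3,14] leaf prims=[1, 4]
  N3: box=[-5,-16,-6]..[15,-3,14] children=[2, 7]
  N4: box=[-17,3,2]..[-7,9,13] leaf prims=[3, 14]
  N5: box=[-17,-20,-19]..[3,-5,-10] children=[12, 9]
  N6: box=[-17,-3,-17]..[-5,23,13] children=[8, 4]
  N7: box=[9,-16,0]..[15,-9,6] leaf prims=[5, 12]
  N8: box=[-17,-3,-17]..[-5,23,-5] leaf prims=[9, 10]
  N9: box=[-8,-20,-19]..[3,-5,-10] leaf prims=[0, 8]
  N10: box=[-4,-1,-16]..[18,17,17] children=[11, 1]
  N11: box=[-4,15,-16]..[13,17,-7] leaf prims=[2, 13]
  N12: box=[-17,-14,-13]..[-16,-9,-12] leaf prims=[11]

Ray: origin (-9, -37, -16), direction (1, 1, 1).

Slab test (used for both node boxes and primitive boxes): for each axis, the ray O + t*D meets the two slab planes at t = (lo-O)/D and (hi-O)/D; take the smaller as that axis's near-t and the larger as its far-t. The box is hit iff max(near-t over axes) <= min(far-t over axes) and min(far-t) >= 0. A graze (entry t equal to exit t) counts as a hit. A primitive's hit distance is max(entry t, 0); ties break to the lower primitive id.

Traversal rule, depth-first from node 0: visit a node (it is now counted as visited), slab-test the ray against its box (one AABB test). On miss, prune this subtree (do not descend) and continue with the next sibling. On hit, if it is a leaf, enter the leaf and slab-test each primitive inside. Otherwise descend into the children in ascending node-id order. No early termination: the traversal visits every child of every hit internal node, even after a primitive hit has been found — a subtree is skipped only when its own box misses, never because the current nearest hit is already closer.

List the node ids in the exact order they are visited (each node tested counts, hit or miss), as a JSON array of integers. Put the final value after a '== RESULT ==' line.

Walk:
N0 x:[-8,27] y:[17,60] z:[-3,33] -> hit [17,27], descend [3, 5, 6, 10]
  N3 x:[4,24] y:[21,34] z:[10,30] -> hit [21,24], descend [2, 7]
    N2 x:[4,17] y:[24,34] z:[10,30] -> miss, prune
    N7 x:[18,24] y:[21,28] z:[16,22] -> hit [21,22] leaf, test {P5(miss), P12(miss)}
  N5 x:[-8,12] y:[17,32] z:[-3,6] -> miss, prune
  N6 x:[-8,4] y:[34,60] z:[-1,29] -> miss, prune
  N10 x:[5,27] y:[36,54] z:[0,33] -> miss, prune

Summary -> nodes [0, 3, 2, 7, 5, 6, 10]; box-tests=7; leaf-entries=1; first=miss

== RESULT ==
[0, 3, 2, 7, 5, 6, 10]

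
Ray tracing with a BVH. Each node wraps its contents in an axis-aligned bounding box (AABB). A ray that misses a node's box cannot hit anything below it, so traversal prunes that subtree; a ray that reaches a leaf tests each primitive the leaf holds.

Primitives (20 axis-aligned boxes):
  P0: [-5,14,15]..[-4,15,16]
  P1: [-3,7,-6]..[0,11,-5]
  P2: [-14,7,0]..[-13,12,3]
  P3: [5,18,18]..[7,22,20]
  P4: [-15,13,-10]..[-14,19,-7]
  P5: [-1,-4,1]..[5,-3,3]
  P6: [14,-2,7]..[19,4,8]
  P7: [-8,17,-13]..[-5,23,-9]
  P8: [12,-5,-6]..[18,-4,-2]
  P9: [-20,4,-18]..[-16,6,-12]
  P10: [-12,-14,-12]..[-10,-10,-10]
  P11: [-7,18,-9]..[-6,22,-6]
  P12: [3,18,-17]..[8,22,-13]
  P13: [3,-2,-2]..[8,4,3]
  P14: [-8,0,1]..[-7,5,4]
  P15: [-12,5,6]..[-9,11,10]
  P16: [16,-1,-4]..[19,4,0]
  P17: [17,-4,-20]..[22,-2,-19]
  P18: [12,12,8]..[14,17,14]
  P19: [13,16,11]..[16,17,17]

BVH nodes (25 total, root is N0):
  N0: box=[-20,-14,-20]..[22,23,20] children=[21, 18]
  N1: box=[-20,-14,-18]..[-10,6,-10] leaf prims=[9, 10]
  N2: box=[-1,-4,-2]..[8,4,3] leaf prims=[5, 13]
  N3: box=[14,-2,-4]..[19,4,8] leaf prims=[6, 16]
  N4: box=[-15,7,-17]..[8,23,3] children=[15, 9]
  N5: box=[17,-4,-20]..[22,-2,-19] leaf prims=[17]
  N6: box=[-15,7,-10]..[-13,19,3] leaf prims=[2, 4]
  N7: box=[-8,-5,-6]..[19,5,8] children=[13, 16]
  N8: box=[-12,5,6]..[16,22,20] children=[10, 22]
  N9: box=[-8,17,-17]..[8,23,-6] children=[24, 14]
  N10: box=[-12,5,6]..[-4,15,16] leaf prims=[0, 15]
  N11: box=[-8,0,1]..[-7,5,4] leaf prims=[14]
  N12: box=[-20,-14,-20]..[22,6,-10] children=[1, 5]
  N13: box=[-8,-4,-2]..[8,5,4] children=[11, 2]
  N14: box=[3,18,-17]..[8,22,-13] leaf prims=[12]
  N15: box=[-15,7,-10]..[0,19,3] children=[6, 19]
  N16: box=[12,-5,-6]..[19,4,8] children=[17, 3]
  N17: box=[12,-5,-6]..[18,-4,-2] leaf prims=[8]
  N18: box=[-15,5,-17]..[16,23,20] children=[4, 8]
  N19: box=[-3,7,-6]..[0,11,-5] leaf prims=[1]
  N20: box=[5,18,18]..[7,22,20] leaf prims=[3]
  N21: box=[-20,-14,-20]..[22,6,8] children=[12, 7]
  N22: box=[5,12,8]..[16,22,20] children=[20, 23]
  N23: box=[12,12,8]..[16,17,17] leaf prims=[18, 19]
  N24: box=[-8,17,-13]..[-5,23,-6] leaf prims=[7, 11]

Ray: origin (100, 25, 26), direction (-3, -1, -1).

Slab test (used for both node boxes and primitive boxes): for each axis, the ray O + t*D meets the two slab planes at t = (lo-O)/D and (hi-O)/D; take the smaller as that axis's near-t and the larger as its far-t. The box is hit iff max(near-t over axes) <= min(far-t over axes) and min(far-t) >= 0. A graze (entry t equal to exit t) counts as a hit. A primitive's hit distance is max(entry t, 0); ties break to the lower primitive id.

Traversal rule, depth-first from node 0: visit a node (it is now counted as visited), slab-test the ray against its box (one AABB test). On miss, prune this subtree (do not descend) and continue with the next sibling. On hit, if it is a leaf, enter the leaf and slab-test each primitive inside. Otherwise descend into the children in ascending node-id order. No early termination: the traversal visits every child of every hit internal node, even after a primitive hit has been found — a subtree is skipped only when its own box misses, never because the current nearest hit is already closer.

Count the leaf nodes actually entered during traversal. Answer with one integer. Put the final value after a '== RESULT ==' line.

Traverse from the root:
N0 x:[26,40] y:[2,39] z:[6,46] -> hit [26,39], descend [18, 21]
  N18 x:[28,115/3] y:[2,20] z:[6,43] -> miss, prune
  N21 x:[26,40] y:[19,39] z:[18,46] -> hit [26,39], descend [7, 12]
    N7 x:[27,36] y:[20,30] z:[18,32] -> hit [27,30], descend [13, 16]
      N13 x:[92/3,36] y:[20,29] z:[22,28] -> miss, prune
      N16 x:[27,88/3] y:[21,30] z:[18,32] -> hit [27,88/3], descend [3, 17]
        N3 x:[27,86/3] y:[21,27] z:[18,30] -> hit [27,27] leaf, test {P6(miss), P16(miss)}
        N17 x:[82/3,88/3] y:[29,30] z:[28,32] -> hit [29,88/3] leaf, test {P8@t=29}
    N12 x:[26,40] y:[19,39] z:[36,46] -> hit [36,39], descend [1, 5]
      N1 x:[110/3,40] y:[19,39] z:[36,44] -> hit [110/3,39] leaf, test {P9(miss), P10@t=110/3}
      N5 x:[26,83/3] y:[27,29] z:[45,46] -> miss, prune

Visited [0, 18, 21, 7, 13, 16, 3, 17, 12, 1, 5]. Tests: 11 box, 3 leaf. Nearest: P8.

== RESULT ==
3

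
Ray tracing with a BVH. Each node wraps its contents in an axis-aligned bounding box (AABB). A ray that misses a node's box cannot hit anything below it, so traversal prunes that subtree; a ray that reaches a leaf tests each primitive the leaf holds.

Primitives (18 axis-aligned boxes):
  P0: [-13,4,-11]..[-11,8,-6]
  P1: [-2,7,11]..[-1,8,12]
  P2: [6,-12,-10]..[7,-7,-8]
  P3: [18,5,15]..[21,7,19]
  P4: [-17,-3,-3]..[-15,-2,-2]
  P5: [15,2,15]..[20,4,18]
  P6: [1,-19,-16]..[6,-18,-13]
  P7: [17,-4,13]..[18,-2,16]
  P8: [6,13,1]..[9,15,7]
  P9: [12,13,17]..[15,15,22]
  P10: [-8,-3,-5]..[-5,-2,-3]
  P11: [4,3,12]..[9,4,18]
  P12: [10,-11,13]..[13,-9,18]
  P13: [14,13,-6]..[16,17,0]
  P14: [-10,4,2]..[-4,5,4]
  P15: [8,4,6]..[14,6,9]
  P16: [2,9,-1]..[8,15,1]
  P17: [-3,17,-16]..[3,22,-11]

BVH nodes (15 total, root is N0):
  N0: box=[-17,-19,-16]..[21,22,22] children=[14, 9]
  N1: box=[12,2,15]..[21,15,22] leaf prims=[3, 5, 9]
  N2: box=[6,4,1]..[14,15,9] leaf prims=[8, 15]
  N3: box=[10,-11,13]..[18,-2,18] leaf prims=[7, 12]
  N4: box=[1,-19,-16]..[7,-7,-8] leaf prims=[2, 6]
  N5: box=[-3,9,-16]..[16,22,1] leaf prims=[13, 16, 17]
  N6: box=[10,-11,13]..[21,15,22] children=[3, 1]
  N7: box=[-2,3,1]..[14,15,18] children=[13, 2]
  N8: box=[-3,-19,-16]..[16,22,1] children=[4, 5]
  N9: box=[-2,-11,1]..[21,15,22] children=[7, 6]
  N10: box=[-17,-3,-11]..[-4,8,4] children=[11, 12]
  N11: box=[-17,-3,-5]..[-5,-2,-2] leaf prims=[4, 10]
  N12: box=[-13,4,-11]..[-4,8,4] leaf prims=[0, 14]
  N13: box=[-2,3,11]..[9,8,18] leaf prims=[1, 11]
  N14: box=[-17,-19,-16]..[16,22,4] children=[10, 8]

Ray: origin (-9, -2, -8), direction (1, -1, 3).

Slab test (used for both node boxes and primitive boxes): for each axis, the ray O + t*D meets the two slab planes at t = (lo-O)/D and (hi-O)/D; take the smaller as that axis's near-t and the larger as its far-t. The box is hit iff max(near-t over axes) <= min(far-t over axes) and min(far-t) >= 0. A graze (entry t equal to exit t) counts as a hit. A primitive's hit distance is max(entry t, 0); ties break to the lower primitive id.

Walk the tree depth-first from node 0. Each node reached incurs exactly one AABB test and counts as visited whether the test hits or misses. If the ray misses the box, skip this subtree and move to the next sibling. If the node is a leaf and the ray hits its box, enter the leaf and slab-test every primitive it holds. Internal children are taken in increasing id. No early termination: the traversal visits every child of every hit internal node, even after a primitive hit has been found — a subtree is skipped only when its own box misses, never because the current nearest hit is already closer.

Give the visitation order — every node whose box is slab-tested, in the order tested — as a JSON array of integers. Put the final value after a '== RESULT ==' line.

Traverse from the root:
N0 x:[-8,30] y:[-24,17] z:[-8/3,10] -> hit [-8/3,10], descend [9, 14]
  N9 x:[7,30] y:[-17,9] z:[3,10] -> hit [7,9], descend [6, 7]
    N6 x:[19,30] y:[-17,9] z:[7,10] -> miss, prune
    N7 x:[7,23] y:[-17,-5] z:[3,26/3] -> miss, prune
  N14 x:[-8,25] y:[-24,17] z:[-8/3,4] -> hit [-8/3,4], descend [8, 10]
    N8 x:[6,25] y:[-24,17] z:[-8/3,3] -> miss, prune
    N10 x:[-8,5] y:[-10,1] z:[-1,4] -> hit [-1,1], descend [11, 12]
      N11 x:[-8,4] y:[0,1] z:[1,2] -> hit [1,1] leaf, test {P4(miss), P10@t=1}
      N12 x:[-4,5] y:[-10,-6] z:[-1,4] -> miss, prune

Visited [0, 9, 6, 7, 14, 8, 10, 11, 12]. Tests: 9 box, 1 leaf. Nearest: P10.

== RESULT ==
[0, 9, 6, 7, 14, 8, 10, 11, 12]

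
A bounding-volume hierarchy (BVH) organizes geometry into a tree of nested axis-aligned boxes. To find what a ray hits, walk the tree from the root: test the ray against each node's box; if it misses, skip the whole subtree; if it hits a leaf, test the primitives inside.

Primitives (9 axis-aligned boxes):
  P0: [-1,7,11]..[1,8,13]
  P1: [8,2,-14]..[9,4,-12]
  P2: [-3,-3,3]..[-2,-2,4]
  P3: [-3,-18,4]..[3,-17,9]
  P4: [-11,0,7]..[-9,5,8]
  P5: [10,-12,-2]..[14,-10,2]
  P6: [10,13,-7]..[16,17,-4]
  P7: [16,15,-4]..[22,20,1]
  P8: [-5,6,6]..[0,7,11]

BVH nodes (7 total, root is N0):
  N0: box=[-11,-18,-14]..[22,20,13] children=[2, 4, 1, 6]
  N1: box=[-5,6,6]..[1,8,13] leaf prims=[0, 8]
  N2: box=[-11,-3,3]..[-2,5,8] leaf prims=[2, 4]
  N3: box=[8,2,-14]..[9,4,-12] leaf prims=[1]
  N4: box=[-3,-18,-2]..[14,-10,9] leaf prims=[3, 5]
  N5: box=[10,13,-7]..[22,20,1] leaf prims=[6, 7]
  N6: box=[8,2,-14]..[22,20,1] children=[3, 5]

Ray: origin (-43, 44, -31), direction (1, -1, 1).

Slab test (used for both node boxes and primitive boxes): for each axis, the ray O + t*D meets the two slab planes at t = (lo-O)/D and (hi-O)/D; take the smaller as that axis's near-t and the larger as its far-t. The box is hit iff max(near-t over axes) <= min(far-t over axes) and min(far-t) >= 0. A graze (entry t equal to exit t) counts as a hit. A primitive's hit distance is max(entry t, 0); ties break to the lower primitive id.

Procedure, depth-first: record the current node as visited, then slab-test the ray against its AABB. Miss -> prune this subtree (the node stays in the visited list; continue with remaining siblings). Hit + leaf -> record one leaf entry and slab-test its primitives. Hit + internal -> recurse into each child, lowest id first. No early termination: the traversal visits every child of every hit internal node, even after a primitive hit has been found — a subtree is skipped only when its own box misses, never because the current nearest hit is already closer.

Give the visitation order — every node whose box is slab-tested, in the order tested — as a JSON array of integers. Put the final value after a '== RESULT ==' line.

Traverse from the root:
N0 x:[32,65] y:[24,62] z:[17,44] -> hit [32,44], descend [1, 2, 4, 6]
  N1 x:[38,44] y:[36,38] z:[37,44] -> hit [38,38] leaf, test {P0(miss), P8@t=38}
  N2 x:[32,41] y:[39,47] z:[34,39] -> hit [39,39] leaf, test {P2(miss), P4(miss)}
  N4 x:[40,57] y:[54,62] z:[29,40] -> miss, prune
  N6 x:[51,65] y:[24,42] z:[17,32] -> miss, prune

5 AABB tests over nodes [0, 1, 2, 4, 6]; 2 leaves entered; closest P8.

== RESULT ==
[0, 1, 2, 4, 6]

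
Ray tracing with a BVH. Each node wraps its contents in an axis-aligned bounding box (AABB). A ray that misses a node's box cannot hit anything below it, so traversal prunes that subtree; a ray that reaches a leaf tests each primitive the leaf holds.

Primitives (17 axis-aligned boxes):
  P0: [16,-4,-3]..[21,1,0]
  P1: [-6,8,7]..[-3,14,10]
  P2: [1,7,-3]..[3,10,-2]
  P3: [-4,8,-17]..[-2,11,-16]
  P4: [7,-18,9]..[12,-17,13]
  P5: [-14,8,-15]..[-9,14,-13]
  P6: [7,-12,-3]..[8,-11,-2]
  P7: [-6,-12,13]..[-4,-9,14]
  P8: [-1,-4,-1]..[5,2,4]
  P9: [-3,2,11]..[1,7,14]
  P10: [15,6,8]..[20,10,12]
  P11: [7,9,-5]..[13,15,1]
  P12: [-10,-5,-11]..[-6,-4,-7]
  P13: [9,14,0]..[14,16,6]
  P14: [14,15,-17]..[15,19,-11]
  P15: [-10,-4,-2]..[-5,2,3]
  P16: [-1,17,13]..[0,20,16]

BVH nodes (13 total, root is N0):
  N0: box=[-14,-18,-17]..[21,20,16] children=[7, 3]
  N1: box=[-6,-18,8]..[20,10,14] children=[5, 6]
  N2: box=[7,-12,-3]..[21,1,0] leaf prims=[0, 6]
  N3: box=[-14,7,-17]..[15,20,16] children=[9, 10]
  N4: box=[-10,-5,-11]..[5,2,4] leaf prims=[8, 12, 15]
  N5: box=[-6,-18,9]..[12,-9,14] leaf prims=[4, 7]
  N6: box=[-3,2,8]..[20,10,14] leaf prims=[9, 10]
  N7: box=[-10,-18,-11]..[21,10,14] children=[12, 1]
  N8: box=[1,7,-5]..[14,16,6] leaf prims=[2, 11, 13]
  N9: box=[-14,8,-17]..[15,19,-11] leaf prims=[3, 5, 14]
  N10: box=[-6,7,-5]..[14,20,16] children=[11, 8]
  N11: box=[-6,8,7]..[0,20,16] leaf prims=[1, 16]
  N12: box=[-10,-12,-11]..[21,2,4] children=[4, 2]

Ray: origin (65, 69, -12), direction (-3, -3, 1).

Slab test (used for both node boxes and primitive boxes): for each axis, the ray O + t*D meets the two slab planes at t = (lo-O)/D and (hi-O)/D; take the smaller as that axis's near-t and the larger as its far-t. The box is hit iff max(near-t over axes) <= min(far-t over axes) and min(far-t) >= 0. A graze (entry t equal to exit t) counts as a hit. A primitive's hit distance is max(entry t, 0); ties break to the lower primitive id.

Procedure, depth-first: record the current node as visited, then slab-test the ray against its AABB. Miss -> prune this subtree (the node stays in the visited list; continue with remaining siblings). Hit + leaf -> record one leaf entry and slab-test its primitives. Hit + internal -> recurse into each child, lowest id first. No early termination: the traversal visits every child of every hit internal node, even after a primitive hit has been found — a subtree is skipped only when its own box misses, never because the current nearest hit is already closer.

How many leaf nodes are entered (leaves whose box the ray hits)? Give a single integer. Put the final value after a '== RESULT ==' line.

Traverse from the root:
N0 x:[44/3,79/3] y:[49/3,29] z:[-5,28] -> hit [49/3,79/3], descend [3, 7]
  N3 x:[50/3,79/3] y:[49/3,62/3] z:[-5,28] -> hit [50/3,62/3], descend [9, 10]
    N9 x:[50/3,79/3] y:[50/3,61/3] z:[-5,1] -> miss, prune
    N10 x:[17,71/3] y:[49/3,62/3] z:[7,28] -> hit [17,62/3], descend [8, 11]
      N8 x:[17,64/3] y:[53/3,62/3] z:[7,18] -> hit [53/3,18] leaf, test {P2(miss), P11(miss), P13@t=53/3}
      N11 x:[65/3,71/3] y:[49/3,61/3] z:[19,28] -> miss, prune
  N7 x:[44/3,25] y:[59/3,29] z:[1,26] -> hit [59/3,25], descend [1, 12]
    N1 x:[15,71/3] y:[59/3,29] z:[20,26] -> hit [20,71/3], descend [5, 6]
      N5 x:[53/3,71/3] y:[26,29] z:[21,26] -> miss, prune
      N6 x:[15,68/3] y:[59/3,67/3] z:[20,26] -> hit [20,67/3] leaf, test {P9(miss), P10(miss)}
    N12 x:[44/3,25] y:[67/3,27] z:[1,16] -> miss, prune

11 AABB tests over nodes [0, 3, 9, 10, 8, 11, 7, 1, 5, 6, 12]; 2 leaves entered; closest P13.

== RESULT ==
2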